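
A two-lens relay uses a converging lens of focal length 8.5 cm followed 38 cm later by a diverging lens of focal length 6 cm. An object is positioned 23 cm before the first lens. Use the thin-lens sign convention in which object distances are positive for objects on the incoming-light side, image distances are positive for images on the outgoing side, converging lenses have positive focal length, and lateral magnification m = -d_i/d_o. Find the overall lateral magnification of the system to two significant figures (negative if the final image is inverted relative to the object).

Applying the thin-lens equation to the first lens, 1/8.5 = 1/23 + 1/d_i1, which gives d_i1 = 13.483 cm.
Its lateral magnification is m_1 = -d_i1/d_o1 = -(13.483)/23 = -0.5862.
The intermediate image is 13.483 cm to the right of lens 1, so d_o2 = L - d_i1 = 38 - 13.483 = 24.517 cm.
Applying the thin-lens equation again with f_2 = -6 cm and d_o2 = 24.517 cm gives d_i2 = -4.820 cm.
m_2 = -(-4.820)/(24.517) = 0.1966.
The system's lateral magnification is m_1 m_2 = (-0.5862)(0.1966) = -0.1153.

-0.12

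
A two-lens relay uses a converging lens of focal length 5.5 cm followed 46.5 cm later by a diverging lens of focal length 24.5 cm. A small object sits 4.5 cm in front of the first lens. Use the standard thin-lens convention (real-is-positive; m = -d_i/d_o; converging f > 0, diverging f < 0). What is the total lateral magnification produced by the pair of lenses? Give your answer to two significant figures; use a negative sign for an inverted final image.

First lens: d_i1 = 1/(1/5.5 - 1/4.5) = -24.750 cm.
m_1 = -(-24.750)/4.5 = 5.5000.
The intermediate image is virtual, 24.750 cm to the left of lens 1, so d_o2 = L - d_i1 = 46.5 - (-24.750) = 71.250 cm.
Second lens: d_i2 = 1/(1/(-24.5) - 1/(71.250)) = -18.231 cm.
m_2 = -(-18.231)/(71.250) = 0.2559.
Overall magnification: m = m_1 m_2 = 1.4073.

1.4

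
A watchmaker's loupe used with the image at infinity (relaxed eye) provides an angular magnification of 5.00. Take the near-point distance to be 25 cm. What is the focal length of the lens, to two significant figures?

5.0 cm

For the image at infinity, M = D/f.
f = D/M = 25/5.0 = 5.000 cm.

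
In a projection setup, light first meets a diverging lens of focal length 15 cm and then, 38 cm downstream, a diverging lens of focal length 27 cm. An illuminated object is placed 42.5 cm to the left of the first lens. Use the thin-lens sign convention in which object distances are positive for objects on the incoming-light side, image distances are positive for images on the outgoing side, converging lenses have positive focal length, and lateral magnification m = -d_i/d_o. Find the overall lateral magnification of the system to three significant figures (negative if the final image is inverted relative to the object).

Applying the thin-lens equation to the first lens, 1/(-15) = 1/42.5 + 1/d_i1, which gives d_i1 = -11.087 cm.
Its lateral magnification is m_1 = -d_i1/d_o1 = -(-11.087)/42.5 = 0.2609.
The intermediate image is virtual, 11.087 cm to the left of lens 1, so d_o2 = L - d_i1 = 38 - (-11.087) = 49.087 cm.
Applying the thin-lens equation again with f_2 = -27 cm and d_o2 = 49.087 cm gives d_i2 = -17.419 cm.
m_2 = -(-17.419)/(49.087) = 0.3549.
The system's lateral magnification is m_1 m_2 = (0.2609)(0.3549) = 0.0926.

0.0926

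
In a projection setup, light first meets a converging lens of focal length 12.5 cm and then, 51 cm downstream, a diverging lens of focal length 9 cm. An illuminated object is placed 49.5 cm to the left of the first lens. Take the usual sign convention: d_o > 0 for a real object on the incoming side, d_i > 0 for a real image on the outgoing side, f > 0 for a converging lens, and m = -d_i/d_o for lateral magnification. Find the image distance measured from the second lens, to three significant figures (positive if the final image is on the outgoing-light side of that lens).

First lens: d_i1 = 1/(1/12.5 - 1/49.5) = 16.723 cm.
Object distance for lens 2: d_o2 = 51 - 16.723 = 34.277 cm.
Second lens: d_i2 = 1/(1/(-9) - 1/(34.277)) = -7.128 cm.

-7.13 cm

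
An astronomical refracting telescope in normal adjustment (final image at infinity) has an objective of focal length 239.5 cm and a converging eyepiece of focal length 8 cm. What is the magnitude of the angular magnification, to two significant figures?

|M| = f_obj/|f_eye| = 239.5/8 = 29.938.

30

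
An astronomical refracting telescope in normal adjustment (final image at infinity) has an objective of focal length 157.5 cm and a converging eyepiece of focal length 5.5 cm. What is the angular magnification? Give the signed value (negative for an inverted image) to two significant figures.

M = -f_obj/f_eye = -157.5/(5.5) = -28.636.

-29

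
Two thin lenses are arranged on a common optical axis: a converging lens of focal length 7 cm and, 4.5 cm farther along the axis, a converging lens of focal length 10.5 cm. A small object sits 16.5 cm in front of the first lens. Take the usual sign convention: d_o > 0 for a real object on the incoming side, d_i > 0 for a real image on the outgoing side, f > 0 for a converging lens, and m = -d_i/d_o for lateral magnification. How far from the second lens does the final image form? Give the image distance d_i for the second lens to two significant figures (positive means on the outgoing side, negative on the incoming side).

4.4 cm

Lens 1: 1/d_i1 = 1/f_1 - 1/d_o1 = 1/7 - 1/16.5 = 0.08225 cm^-1, so d_i1 = 12.158 cm.
This image would form 12.158 cm past lens 1, i.e. 7.658 cm beyond lens 2, so it is a virtual object for lens 2: d_o2 = 4.5 - 12.158 = -7.658 cm.
Lens 2: 1/d_i2 = 1/f_2 - 1/d_o2 = 1/10.5 - 1/(-7.658) = 0.22582 cm^-1, so d_i2 = 4.428 cm.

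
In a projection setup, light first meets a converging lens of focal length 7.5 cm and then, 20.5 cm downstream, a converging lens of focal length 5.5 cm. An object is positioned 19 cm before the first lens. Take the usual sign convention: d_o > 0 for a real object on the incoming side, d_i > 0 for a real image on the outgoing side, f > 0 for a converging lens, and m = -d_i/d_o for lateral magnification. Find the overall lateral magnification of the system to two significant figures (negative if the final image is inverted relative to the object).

1.4

Lens 1: 1/d_i1 = 1/f_1 - 1/d_o1 = 1/7.5 - 1/19 = 0.08070 cm^-1, so d_i1 = 12.391 cm.
m_1 = -(12.391)/19 = -0.6522.
The intermediate image is 12.391 cm to the right of lens 1, so d_o2 = L - d_i1 = 20.5 - 12.391 = 8.109 cm.
Lens 2: 1/d_i2 = 1/f_2 - 1/d_o2 = 1/5.5 - 1/(8.109) = 0.05849 cm^-1, so d_i2 = 17.096 cm.
m_2 = -(17.096)/(8.109) = -2.1083.
The system's lateral magnification is m_1 m_2 = (-0.6522)(-2.1083) = 1.3750.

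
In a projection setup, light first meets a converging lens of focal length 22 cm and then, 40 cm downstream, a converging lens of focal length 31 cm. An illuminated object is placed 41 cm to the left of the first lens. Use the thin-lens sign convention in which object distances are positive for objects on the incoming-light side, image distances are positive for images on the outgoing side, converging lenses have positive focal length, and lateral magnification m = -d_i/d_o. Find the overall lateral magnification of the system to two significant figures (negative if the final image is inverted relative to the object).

Applying the thin-lens equation to the first lens, 1/22 = 1/41 + 1/d_i1, which gives d_i1 = 47.474 cm.
Its lateral magnification is m_1 = -d_i1/d_o1 = -(47.474)/41 = -1.1579.
Since 47.474 cm > 40 cm, the first image lies past the second lens and serves as a virtual object: d_o2 = L - d_i1 = -7.474 cm.
Applying the thin-lens equation again with f_2 = 31 cm and d_o2 = -7.474 cm gives d_i2 = 6.022 cm.
m_2 = -(6.022)/(-7.474) = 0.8057.
Overall magnification: m = m_1 m_2 = -0.9330.

-0.93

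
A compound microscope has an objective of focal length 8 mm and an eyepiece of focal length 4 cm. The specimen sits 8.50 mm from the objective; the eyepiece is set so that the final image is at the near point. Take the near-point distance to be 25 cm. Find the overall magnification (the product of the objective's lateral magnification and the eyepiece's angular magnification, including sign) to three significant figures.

Convert to cm: f_obj = 8 mm = 0.8 cm; d_o = 8.50 mm = 0.85 cm.
Objective: 1/d_i = 1/f_obj - 1/d_o = 1/0.8 - 1/0.85 = 0.07353 cm^-1, so d_i = 13.600 cm.
m_obj = -d_i/d_o = -13.600/0.85 = -16.000.
Eyepiece angular magnification (image at near point): M_eye = 1 + D/f_e = 1 + 25/4 = 7.250.
Overall M = m_obj x M_eye = (-16.000)(7.250) = -116.00.

-116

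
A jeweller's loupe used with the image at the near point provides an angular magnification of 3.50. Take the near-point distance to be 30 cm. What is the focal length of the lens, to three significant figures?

For the image at the near point, M = 1 + D/f.
f = D/(M - 1) = 30/(3.5 - 1) = 12.000 cm.

12.0 cm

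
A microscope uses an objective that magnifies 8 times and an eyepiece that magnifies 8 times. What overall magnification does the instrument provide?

The overall magnification of a compound microscope is the product of the objective and eyepiece magnifications:
M = M_obj x M_eye = 8 x 8 = 64.

64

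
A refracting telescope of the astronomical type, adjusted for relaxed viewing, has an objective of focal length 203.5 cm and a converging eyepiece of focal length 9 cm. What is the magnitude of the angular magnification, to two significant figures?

23

|M| = f_obj/|f_eye| = 203.5/9 = 22.611.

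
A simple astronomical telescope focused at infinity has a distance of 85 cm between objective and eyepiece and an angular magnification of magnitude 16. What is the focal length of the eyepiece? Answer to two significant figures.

5.0 cm

In normal adjustment the tube length equals f_obj + f_eye and |M| = f_obj/f_eye.
So f_obj = 16 f_eye and 16 f_eye + f_eye = 85 cm, giving f_eye = 85/17 = 5.000 cm and f_obj = 80.000 cm.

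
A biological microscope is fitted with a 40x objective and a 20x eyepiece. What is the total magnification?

The overall magnification of a compound microscope is the product of the objective and eyepiece magnifications:
M = M_obj x M_eye = 40 x 20 = 800.

800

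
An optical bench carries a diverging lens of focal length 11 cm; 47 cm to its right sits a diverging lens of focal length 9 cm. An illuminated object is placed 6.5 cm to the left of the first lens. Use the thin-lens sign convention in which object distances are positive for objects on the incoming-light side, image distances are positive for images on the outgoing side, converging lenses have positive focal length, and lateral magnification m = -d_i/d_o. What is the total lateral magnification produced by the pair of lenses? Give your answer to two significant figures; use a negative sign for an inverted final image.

Lens 1: 1/d_i1 = 1/f_1 - 1/d_o1 = 1/(-11) - 1/6.5 = -0.24476 cm^-1, so d_i1 = -4.086 cm.
m_1 = -(-4.086)/6.5 = 0.6286.
With d_i1 < 0 the first image is virtual and lies on the object side; the object distance for lens 2 is d_o2 = 47 - (-4.086) = 51.086 cm.
Lens 2: 1/d_i2 = 1/f_2 - 1/d_o2 = 1/(-9) - 1/(51.086) = -0.13069 cm^-1, so d_i2 = -7.652 cm.
m_2 = -(-7.652)/(51.086) = 0.1498.
Total m = m_1 x m_2 = (0.6286)(0.1498) = 0.0942.

0.094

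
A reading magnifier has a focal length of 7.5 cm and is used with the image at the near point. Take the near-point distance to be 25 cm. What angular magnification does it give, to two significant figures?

4.3

M = 1 + D/f = 1 + 25/7.5 = 4.333.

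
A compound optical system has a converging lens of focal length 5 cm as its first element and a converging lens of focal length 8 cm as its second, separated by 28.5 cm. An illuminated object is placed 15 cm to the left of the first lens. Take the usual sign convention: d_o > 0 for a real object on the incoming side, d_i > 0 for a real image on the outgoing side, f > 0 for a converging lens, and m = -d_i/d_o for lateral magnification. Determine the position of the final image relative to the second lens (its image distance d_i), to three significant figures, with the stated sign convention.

Lens 1: 1/d_i1 = 1/f_1 - 1/d_o1 = 1/5 - 1/15 = 0.13333 cm^-1, so d_i1 = 7.500 cm.
Object distance for lens 2: d_o2 = 28.5 - 7.500 = 21.000 cm.
Lens 2: 1/d_i2 = 1/f_2 - 1/d_o2 = 1/8 - 1/(21.000) = 0.07738 cm^-1, so d_i2 = 12.923 cm.

12.9 cm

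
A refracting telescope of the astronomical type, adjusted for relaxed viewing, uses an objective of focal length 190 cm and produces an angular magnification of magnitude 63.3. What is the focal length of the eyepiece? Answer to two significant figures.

|M| = f_obj/f_eye, so f_eye = f_obj/|M| = 190/63.3 = 3.002 cm.

3.0 cm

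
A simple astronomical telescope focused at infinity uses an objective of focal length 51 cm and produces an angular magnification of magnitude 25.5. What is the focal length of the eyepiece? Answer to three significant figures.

|M| = f_obj/f_eye, so f_eye = f_obj/|M| = 51/25.5 = 2.000 cm.

2.00 cm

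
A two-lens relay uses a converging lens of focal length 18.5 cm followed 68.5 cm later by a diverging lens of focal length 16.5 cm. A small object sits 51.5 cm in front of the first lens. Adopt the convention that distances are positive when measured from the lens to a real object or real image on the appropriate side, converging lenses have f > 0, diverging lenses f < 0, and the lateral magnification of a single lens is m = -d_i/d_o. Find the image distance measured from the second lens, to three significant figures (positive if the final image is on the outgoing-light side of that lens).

-11.6 cm

Lens 1: 1/d_i1 = 1/f_1 - 1/d_o1 = 1/18.5 - 1/51.5 = 0.03464 cm^-1, so d_i1 = 28.871 cm.
That image sits 39.629 cm in front of the second lens, so d_o2 = 39.629 cm.
Lens 2: 1/d_i2 = 1/f_2 - 1/d_o2 = 1/(-16.5) - 1/(39.629) = -0.08584 cm^-1, so d_i2 = -11.650 cm.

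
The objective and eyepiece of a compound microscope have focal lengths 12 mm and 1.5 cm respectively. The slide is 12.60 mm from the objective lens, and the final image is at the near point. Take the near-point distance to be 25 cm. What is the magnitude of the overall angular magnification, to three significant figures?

353

Convert to cm: f_obj = 12 mm = 1.2 cm; d_o = 12.60 mm = 1.26 cm.
Objective: 1/d_i = 1/f_obj - 1/d_o = 1/1.2 - 1/1.26 = 0.03968 cm^-1, so d_i = 25.200 cm.
m_obj = -d_i/d_o = -25.200/1.26 = -20.000.
Eyepiece angular magnification (image at near point): M_eye = 1 + D/f_e = 1 + 25/1.5 = 17.667.
Overall M = m_obj x M_eye = (-20.000)(17.667) = -353.33.
|M| = 353.33.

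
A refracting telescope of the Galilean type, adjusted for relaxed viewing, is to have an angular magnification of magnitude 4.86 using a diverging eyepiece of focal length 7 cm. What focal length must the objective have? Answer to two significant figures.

34 cm

|M| = f_obj/|f_eye|, so f_obj = |M| x |f_eye| = 4.86 x 7 = 34.020 cm.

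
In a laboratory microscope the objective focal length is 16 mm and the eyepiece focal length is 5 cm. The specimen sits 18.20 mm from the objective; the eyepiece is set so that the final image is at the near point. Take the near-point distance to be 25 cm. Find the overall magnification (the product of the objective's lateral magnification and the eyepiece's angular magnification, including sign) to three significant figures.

-43.6

Convert to cm: f_obj = 16 mm = 1.6 cm; d_o = 18.20 mm = 1.82 cm.
Objective: 1/d_i = 1/f_obj - 1/d_o = 1/1.6 - 1/1.82 = 0.07555 cm^-1, so d_i = 13.236 cm.
m_obj = -d_i/d_o = -13.236/1.82 = -7.273.
Eyepiece angular magnification (image at near point): M_eye = 1 + D/f_e = 1 + 25/5 = 6.000.
Overall M = m_obj x M_eye = (-7.273)(6.000) = -43.64.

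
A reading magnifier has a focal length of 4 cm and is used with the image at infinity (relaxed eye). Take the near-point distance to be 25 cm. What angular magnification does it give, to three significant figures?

6.25

M = D/f = 25/4 = 6.250.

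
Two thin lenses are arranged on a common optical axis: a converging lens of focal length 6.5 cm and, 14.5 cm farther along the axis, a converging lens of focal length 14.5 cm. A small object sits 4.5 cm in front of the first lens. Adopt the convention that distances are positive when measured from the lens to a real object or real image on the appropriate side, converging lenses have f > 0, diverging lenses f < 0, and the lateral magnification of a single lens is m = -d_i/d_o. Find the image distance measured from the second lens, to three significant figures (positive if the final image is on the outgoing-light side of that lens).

28.9 cm

Applying the thin-lens equation to the first lens, 1/6.5 = 1/4.5 + 1/d_i1, which gives d_i1 = -14.625 cm.
The intermediate image is virtual, 14.625 cm to the left of lens 1, so d_o2 = L - d_i1 = 14.5 - (-14.625) = 29.125 cm.
Applying the thin-lens equation again with f_2 = 14.5 cm and d_o2 = 29.125 cm gives d_i2 = 28.876 cm.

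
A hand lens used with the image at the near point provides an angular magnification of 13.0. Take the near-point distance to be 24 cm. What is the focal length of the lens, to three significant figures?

For the image at the near point, M = 1 + D/f.
f = D/(M - 1) = 24/(13.0 - 1) = 2.000 cm.

2.00 cm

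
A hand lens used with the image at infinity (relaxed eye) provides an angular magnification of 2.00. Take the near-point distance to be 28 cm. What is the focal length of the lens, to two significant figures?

14 cm

For the image at infinity, M = D/f.
f = D/M = 28/2.0 = 14.000 cm.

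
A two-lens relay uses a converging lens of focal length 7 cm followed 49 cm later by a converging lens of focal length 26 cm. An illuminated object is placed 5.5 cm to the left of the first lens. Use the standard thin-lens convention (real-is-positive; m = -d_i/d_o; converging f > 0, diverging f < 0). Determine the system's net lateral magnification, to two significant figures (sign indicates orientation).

Applying the thin-lens equation to the first lens, 1/7 = 1/5.5 + 1/d_i1, which gives d_i1 = -25.667 cm.
Its lateral magnification is m_1 = -d_i1/d_o1 = -(-25.667)/5.5 = 4.6667.
The intermediate image is virtual, 25.667 cm to the left of lens 1, so d_o2 = L - d_i1 = 49 - (-25.667) = 74.667 cm.
Applying the thin-lens equation again with f_2 = 26 cm and d_o2 = 74.667 cm gives d_i2 = 39.890 cm.
m_2 = -(39.890)/(74.667) = -0.5342.
Overall magnification: m = m_1 m_2 = -2.4932.

-2.5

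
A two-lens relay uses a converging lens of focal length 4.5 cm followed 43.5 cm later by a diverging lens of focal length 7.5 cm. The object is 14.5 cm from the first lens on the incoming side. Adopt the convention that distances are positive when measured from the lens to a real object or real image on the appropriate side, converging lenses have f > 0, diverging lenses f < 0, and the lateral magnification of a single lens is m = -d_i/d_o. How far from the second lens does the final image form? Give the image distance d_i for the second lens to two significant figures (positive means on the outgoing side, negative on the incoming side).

-6.2 cm

Applying the thin-lens equation to the first lens, 1/4.5 = 1/14.5 + 1/d_i1, which gives d_i1 = 6.525 cm.
The intermediate image is 6.525 cm to the right of lens 1, so d_o2 = L - d_i1 = 43.5 - 6.525 = 36.975 cm.
Applying the thin-lens equation again with f_2 = -7.5 cm and d_o2 = 36.975 cm gives d_i2 = -6.235 cm.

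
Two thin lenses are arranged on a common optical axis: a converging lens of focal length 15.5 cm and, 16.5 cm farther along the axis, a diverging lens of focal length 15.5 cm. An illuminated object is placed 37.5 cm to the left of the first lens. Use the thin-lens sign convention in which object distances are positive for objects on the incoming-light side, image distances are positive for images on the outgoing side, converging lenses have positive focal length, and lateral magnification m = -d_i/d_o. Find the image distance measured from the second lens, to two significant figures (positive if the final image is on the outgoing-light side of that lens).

28 cm

Applying the thin-lens equation to the first lens, 1/15.5 = 1/37.5 + 1/d_i1, which gives d_i1 = 26.420 cm.
This image would form 26.420 cm past lens 1, i.e. 9.920 cm beyond lens 2, so it is a virtual object for lens 2: d_o2 = 16.5 - 26.420 = -9.920 cm.
Applying the thin-lens equation again with f_2 = -15.5 cm and d_o2 = -9.920 cm gives d_i2 = 27.559 cm.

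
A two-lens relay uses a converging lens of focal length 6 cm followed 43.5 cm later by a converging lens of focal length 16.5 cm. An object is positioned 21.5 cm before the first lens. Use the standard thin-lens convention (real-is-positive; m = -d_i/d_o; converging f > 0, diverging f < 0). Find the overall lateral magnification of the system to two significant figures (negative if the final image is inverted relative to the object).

Applying the thin-lens equation to the first lens, 1/6 = 1/21.5 + 1/d_i1, which gives d_i1 = 8.323 cm.
Its lateral magnification is m_1 = -d_i1/d_o1 = -(8.323)/21.5 = -0.3871.
Object distance for lens 2: d_o2 = 43.5 - 8.323 = 35.177 cm.
Applying the thin-lens equation again with f_2 = 16.5 cm and d_o2 = 35.177 cm gives d_i2 = 31.076 cm.
m_2 = -(31.076)/(35.177) = -0.8834.
Total m = m_1 x m_2 = (-0.3871)(-0.8834) = 0.3420.

0.34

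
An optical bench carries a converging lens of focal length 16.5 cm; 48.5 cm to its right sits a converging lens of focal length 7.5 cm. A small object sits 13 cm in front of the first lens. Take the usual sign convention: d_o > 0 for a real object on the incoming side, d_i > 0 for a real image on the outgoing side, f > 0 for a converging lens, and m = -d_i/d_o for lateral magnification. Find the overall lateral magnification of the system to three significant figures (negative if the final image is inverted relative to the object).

-0.346

Lens 1: 1/d_i1 = 1/f_1 - 1/d_o1 = 1/16.5 - 1/13 = -0.01632 cm^-1, so d_i1 = -61.286 cm.
m_1 = -(-61.286)/13 = 4.7143.
With d_i1 < 0 the first image is virtual and lies on the object side; the object distance for lens 2 is d_o2 = 48.5 - (-61.286) = 109.786 cm.
Lens 2: 1/d_i2 = 1/f_2 - 1/d_o2 = 1/7.5 - 1/(109.786) = 0.12422 cm^-1, so d_i2 = 8.050 cm.
m_2 = -(8.050)/(109.786) = -0.0733.
Overall magnification: m = m_1 m_2 = -0.3457.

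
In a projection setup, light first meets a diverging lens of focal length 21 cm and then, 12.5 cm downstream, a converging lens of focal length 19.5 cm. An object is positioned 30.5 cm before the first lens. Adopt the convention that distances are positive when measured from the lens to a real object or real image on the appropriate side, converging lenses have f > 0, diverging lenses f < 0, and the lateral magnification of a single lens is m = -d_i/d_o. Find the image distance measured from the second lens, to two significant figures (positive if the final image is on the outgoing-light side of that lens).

Applying the thin-lens equation to the first lens, 1/(-21) = 1/30.5 + 1/d_i1, which gives d_i1 = -12.437 cm.
With d_i1 < 0 the first image is virtual and lies on the object side; the object distance for lens 2 is d_o2 = 12.5 - (-12.437) = 24.937 cm.
Applying the thin-lens equation again with f_2 = 19.5 cm and d_o2 = 24.937 cm gives d_i2 = 89.439 cm.

89 cm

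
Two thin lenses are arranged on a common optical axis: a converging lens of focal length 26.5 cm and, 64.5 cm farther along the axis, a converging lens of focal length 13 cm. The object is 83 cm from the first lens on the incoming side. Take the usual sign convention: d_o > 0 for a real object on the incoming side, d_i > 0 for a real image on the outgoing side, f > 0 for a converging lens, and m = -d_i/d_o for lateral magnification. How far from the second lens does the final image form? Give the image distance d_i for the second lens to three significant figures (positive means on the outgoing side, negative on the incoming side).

First lens: d_i1 = 1/(1/26.5 - 1/83) = 38.929 cm.
The intermediate image is 38.929 cm to the right of lens 1, so d_o2 = L - d_i1 = 64.5 - 38.929 = 25.571 cm.
Second lens: d_i2 = 1/(1/13 - 1/(25.571)) = 26.444 cm.

26.4 cm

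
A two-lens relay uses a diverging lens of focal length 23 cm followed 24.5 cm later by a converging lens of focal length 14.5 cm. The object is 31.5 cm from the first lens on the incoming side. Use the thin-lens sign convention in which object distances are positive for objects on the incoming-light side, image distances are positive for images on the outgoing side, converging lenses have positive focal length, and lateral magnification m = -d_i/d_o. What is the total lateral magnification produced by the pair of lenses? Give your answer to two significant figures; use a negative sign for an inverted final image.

-0.26

Lens 1: 1/d_i1 = 1/f_1 - 1/d_o1 = 1/(-23) - 1/31.5 = -0.07522 cm^-1, so d_i1 = -13.294 cm.
m_1 = -(-13.294)/31.5 = 0.4220.
With d_i1 < 0 the first image is virtual and lies on the object side; the object distance for lens 2 is d_o2 = 24.5 - (-13.294) = 37.794 cm.
Lens 2: 1/d_i2 = 1/f_2 - 1/d_o2 = 1/14.5 - 1/(37.794) = 0.04251 cm^-1, so d_i2 = 23.526 cm.
m_2 = -(23.526)/(37.794) = -0.6225.
Overall magnification: m = m_1 m_2 = -0.2627.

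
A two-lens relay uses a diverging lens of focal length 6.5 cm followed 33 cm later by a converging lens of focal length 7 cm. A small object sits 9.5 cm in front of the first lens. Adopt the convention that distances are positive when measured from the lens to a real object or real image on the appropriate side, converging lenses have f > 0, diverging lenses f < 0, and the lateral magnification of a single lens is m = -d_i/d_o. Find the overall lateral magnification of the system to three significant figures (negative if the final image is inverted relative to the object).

-0.0952

Applying the thin-lens equation to the first lens, 1/(-6.5) = 1/9.5 + 1/d_i1, which gives d_i1 = -3.859 cm.
Its lateral magnification is m_1 = -d_i1/d_o1 = -(-3.859)/9.5 = 0.4062.
With d_i1 < 0 the first image is virtual and lies on the object side; the object distance for lens 2 is d_o2 = 33 - (-3.859) = 36.859 cm.
Applying the thin-lens equation again with f_2 = 7 cm and d_o2 = 36.859 cm gives d_i2 = 8.641 cm.
m_2 = -(8.641)/(36.859) = -0.2344.
The system's lateral magnification is m_1 m_2 = (0.4062)(-0.2344) = -0.0952.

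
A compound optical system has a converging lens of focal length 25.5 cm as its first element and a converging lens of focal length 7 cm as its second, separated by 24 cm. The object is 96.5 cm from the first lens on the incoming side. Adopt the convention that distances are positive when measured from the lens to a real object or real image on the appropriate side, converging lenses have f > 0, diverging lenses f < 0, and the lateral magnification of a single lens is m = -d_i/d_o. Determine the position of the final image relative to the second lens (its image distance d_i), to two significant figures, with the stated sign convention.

4.2 cm

Lens 1: 1/d_i1 = 1/f_1 - 1/d_o1 = 1/25.5 - 1/96.5 = 0.02885 cm^-1, so d_i1 = 34.658 cm.
This image would form 34.658 cm past lens 1, i.e. 10.658 cm beyond lens 2, so it is a virtual object for lens 2: d_o2 = 24 - 34.658 = -10.658 cm.
Lens 2: 1/d_i2 = 1/f_2 - 1/d_o2 = 1/7 - 1/(-10.658) = 0.23668 cm^-1, so d_i2 = 4.225 cm.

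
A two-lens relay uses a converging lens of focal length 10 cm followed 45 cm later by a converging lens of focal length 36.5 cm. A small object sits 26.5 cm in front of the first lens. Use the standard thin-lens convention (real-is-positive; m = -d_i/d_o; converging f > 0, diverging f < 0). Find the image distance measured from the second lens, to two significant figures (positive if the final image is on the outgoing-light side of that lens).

Applying the thin-lens equation to the first lens, 1/10 = 1/26.5 + 1/d_i1, which gives d_i1 = 16.061 cm.
That image sits 28.939 cm in front of the second lens, so d_o2 = 28.939 cm.
Applying the thin-lens equation again with f_2 = 36.5 cm and d_o2 = 28.939 cm gives d_i2 = -139.709 cm.

-140 cm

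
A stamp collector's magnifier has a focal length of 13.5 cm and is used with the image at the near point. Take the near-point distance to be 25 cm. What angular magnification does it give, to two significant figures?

M = 1 + D/f = 1 + 25/13.5 = 2.852.

2.9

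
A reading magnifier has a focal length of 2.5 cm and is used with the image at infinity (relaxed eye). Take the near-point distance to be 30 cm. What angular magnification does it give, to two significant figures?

M = D/f = 30/2.5 = 12.000.

12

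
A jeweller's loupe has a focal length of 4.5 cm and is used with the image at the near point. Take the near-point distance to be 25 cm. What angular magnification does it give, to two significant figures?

6.6

M = 1 + D/f = 1 + 25/4.5 = 6.556.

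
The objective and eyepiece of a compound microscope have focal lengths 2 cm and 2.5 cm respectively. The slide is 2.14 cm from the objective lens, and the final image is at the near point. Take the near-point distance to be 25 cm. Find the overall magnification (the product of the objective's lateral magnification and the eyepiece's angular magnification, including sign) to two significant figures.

Objective: 1/d_i = 1/f_obj - 1/d_o = 1/2 - 1/2.14 = 0.03271 cm^-1, so d_i = 30.571 cm.
m_obj = -d_i/d_o = -30.571/2.14 = -14.286.
Eyepiece angular magnification (image at near point): M_eye = 1 + D/f_e = 1 + 25/2.5 = 11.000.
Overall M = m_obj x M_eye = (-14.286)(11.000) = -157.14.

-160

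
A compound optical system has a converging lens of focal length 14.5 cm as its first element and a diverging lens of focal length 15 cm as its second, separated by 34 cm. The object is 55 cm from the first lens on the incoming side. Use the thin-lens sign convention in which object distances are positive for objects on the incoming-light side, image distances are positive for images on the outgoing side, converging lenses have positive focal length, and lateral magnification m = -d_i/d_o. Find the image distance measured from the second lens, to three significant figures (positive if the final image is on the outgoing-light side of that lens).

-7.32 cm

Applying the thin-lens equation to the first lens, 1/14.5 = 1/55 + 1/d_i1, which gives d_i1 = 19.691 cm.
That image sits 14.309 cm in front of the second lens, so d_o2 = 14.309 cm.
Applying the thin-lens equation again with f_2 = -15 cm and d_o2 = 14.309 cm gives d_i2 = -7.323 cm.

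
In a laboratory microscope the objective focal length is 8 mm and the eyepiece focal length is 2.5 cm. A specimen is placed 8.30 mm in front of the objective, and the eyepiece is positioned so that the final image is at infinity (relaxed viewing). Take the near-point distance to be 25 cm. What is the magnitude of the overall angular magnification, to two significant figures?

270

Convert to cm: f_obj = 8 mm = 0.8 cm; d_o = 8.30 mm = 0.83 cm.
Objective: 1/d_i = 1/f_obj - 1/d_o = 1/0.8 - 1/0.83 = 0.04518 cm^-1, so d_i = 22.133 cm.
m_obj = -d_i/d_o = -22.133/0.83 = -26.667.
Eyepiece angular magnification (image at infinity): M_eye = D/f_e = 25/2.5 = 10.000.
Overall M = m_obj x M_eye = (-26.667)(10.000) = -266.67.
|M| = 266.67.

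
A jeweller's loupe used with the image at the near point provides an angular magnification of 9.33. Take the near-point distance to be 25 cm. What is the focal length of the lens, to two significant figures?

3.0 cm

For the image at the near point, M = 1 + D/f.
f = D/(M - 1) = 25/(9.33 - 1) = 3.001 cm.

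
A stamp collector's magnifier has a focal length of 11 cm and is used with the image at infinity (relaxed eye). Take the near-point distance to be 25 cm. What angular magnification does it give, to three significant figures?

M = D/f = 25/11 = 2.273.

2.27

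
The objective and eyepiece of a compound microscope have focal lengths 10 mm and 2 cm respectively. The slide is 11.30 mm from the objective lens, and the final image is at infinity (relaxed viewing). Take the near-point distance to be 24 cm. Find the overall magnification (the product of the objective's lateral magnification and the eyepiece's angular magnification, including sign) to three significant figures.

Convert to cm: f_obj = 10 mm = 1 cm; d_o = 11.30 mm = 1.13 cm.
Objective: 1/d_i = 1/f_obj - 1/d_o = 1/1 - 1/1.13 = 0.11504 cm^-1, so d_i = 8.692 cm.
m_obj = -d_i/d_o = -8.692/1.13 = -7.692.
Eyepiece angular magnification (image at infinity): M_eye = D/f_e = 24/2 = 12.000.
Overall M = m_obj x M_eye = (-7.692)(12.000) = -92.31.

-92.3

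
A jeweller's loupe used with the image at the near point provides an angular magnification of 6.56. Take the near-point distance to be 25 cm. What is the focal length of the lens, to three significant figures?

4.50 cm

For the image at the near point, M = 1 + D/f.
f = D/(M - 1) = 25/(6.56 - 1) = 4.496 cm.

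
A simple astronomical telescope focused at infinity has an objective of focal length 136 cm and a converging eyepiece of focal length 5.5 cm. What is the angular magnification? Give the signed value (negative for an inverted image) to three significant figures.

-24.7

M = -f_obj/f_eye = -136/(5.5) = -24.727.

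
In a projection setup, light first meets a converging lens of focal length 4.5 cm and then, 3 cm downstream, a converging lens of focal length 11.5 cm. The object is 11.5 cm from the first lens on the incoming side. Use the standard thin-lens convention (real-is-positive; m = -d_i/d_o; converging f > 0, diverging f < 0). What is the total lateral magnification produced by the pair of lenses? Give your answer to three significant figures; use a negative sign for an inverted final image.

Applying the thin-lens equation to the first lens, 1/4.5 = 1/11.5 + 1/d_i1, which gives d_i1 = 7.393 cm.
Its lateral magnification is m_1 = -d_i1/d_o1 = -(7.393)/11.5 = -0.6429.
This image would form 7.393 cm past lens 1, i.e. 4.393 cm beyond lens 2, so it is a virtual object for lens 2: d_o2 = 3 - 7.393 = -4.393 cm.
Applying the thin-lens equation again with f_2 = 11.5 cm and d_o2 = -4.393 cm gives d_i2 = 3.179 cm.
m_2 = -(3.179)/(-4.393) = 0.7236.
Total m = m_1 x m_2 = (-0.6429)(0.7236) = -0.4652.

-0.465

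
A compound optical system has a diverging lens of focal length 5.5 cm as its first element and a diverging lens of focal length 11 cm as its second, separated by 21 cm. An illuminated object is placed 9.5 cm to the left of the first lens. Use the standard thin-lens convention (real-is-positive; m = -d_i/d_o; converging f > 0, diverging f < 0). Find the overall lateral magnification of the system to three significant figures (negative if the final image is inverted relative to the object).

First lens: d_i1 = 1/(1/(-5.5) - 1/9.5) = -3.483 cm.
m_1 = -(-3.483)/9.5 = 0.3667.
The intermediate image is virtual, 3.483 cm to the left of lens 1, so d_o2 = L - d_i1 = 21 - (-3.483) = 24.483 cm.
Second lens: d_i2 = 1/(1/(-11) - 1/(24.483)) = -7.590 cm.
m_2 = -(-7.590)/(24.483) = 0.3100.
Total m = m_1 x m_2 = (0.3667)(0.3100) = 0.1137.

0.114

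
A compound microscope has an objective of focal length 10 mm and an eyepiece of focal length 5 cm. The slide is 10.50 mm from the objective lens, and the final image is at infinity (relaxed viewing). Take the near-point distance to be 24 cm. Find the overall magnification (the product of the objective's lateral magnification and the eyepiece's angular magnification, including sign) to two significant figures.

-96

Convert to cm: f_obj = 10 mm = 1 cm; d_o = 10.50 mm = 1.05 cm.
Objective: 1/d_i = 1/f_obj - 1/d_o = 1/1 - 1/1.05 = 0.04762 cm^-1, so d_i = 21.000 cm.
m_obj = -d_i/d_o = -21.000/1.05 = -20.000.
Eyepiece angular magnification (image at infinity): M_eye = D/f_e = 24/5 = 4.800.
Overall M = m_obj x M_eye = (-20.000)(4.800) = -96.00.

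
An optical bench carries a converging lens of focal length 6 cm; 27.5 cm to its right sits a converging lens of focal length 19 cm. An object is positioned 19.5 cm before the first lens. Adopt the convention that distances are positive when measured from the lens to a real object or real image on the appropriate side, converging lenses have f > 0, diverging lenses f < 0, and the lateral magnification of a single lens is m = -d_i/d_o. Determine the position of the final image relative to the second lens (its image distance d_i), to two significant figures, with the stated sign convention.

Lens 1: 1/d_i1 = 1/f_1 - 1/d_o1 = 1/6 - 1/19.5 = 0.11538 cm^-1, so d_i1 = 8.667 cm.
Object distance for lens 2: d_o2 = 27.5 - 8.667 = 18.833 cm.
Lens 2: 1/d_i2 = 1/f_2 - 1/d_o2 = 1/19 - 1/(18.833) = -0.00047 cm^-1, so d_i2 = -2147.000 cm.

-2100 cm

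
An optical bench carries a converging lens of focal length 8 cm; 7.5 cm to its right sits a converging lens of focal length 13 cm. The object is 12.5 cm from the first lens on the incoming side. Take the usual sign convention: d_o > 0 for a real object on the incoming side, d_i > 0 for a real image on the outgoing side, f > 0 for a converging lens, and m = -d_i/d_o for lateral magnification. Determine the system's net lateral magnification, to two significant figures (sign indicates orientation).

-0.83

Lens 1: 1/d_i1 = 1/f_1 - 1/d_o1 = 1/8 - 1/12.5 = 0.04500 cm^-1, so d_i1 = 22.222 cm.
m_1 = -(22.222)/12.5 = -1.7778.
This image would form 22.222 cm past lens 1, i.e. 14.722 cm beyond lens 2, so it is a virtual object for lens 2: d_o2 = 7.5 - 22.222 = -14.722 cm.
Lens 2: 1/d_i2 = 1/f_2 - 1/d_o2 = 1/13 - 1/(-14.722) = 0.14485 cm^-1, so d_i2 = 6.904 cm.
m_2 = -(6.904)/(-14.722) = 0.4689.
The system's lateral magnification is m_1 m_2 = (-1.7778)(0.4689) = -0.8337.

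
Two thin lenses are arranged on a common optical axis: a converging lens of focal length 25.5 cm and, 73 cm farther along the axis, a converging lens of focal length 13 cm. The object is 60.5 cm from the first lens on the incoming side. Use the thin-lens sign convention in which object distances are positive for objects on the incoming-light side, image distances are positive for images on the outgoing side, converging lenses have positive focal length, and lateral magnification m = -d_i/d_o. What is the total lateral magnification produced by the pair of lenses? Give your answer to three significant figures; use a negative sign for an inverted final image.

0.595

Lens 1: 1/d_i1 = 1/f_1 - 1/d_o1 = 1/25.5 - 1/60.5 = 0.02269 cm^-1, so d_i1 = 44.079 cm.
m_1 = -(44.079)/60.5 = -0.7286.
The intermediate image is 44.079 cm to the right of lens 1, so d_o2 = L - d_i1 = 73 - 44.079 = 28.921 cm.
Lens 2: 1/d_i2 = 1/f_2 - 1/d_o2 = 1/13 - 1/(28.921) = 0.04235 cm^-1, so d_i2 = 23.615 cm.
m_2 = -(23.615)/(28.921) = -0.8165.
Total m = m_1 x m_2 = (-0.7286)(-0.8165) = 0.5949.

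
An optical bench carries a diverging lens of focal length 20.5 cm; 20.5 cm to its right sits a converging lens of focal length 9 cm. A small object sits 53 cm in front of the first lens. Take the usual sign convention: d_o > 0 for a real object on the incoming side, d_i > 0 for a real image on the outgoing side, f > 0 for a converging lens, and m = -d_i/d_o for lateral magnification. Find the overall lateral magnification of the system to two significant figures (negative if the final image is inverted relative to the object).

Applying the thin-lens equation to the first lens, 1/(-20.5) = 1/53 + 1/d_i1, which gives d_i1 = -14.782 cm.
Its lateral magnification is m_1 = -d_i1/d_o1 = -(-14.782)/53 = 0.2789.
With d_i1 < 0 the first image is virtual and lies on the object side; the object distance for lens 2 is d_o2 = 20.5 - (-14.782) = 35.282 cm.
Applying the thin-lens equation again with f_2 = 9 cm and d_o2 = 35.282 cm gives d_i2 = 12.082 cm.
m_2 = -(12.082)/(35.282) = -0.3424.
Total m = m_1 x m_2 = (0.2789)(-0.3424) = -0.0955.

-0.096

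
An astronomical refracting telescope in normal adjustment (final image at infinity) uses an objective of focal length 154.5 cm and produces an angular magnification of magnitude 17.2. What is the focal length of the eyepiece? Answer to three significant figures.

|M| = f_obj/f_eye, so f_eye = f_obj/|M| = 154.5/17.2 = 8.983 cm.

8.98 cm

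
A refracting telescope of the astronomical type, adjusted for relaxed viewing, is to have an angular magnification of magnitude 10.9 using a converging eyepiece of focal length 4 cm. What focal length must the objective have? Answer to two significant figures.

44 cm

|M| = f_obj/|f_eye|, so f_obj = |M| x |f_eye| = 10.9 x 4 = 43.600 cm.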